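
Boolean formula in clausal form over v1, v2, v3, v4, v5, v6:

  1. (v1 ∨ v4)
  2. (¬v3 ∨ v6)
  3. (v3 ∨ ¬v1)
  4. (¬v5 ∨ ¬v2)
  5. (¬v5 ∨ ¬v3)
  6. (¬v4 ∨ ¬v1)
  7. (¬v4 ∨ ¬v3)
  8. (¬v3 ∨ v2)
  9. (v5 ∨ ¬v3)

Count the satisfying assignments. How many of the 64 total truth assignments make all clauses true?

6

The models are:
  v1=0 v2=0 v3=0 v4=1 v5=0 v6=0
  v1=0 v2=0 v3=0 v4=1 v5=0 v6=1
  v1=0 v2=0 v3=0 v4=1 v5=1 v6=0
  v1=0 v2=0 v3=0 v4=1 v5=1 v6=1
  v1=0 v2=1 v3=0 v4=1 v5=0 v6=0
  v1=0 v2=1 v3=0 v4=1 v5=0 v6=1
Count: 6.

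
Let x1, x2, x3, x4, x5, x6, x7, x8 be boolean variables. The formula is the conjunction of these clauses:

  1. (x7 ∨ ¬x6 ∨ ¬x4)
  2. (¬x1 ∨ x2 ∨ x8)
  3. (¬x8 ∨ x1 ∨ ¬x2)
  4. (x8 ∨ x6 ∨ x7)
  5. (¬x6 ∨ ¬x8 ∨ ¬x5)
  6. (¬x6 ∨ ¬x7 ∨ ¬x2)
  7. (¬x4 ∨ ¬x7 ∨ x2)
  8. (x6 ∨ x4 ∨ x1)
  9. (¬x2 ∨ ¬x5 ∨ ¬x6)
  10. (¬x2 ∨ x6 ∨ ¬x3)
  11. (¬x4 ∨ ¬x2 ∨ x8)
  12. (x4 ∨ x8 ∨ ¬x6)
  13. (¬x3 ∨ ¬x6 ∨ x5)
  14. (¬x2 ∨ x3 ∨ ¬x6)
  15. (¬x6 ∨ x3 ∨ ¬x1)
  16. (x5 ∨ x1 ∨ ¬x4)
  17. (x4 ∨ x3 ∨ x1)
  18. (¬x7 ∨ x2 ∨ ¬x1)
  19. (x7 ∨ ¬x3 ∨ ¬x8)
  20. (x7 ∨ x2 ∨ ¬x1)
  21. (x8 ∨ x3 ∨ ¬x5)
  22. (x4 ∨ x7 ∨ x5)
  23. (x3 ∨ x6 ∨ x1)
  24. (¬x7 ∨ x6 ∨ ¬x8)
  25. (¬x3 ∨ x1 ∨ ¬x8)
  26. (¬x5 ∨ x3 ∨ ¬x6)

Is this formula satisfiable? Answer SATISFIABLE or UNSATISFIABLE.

SATISFIABLE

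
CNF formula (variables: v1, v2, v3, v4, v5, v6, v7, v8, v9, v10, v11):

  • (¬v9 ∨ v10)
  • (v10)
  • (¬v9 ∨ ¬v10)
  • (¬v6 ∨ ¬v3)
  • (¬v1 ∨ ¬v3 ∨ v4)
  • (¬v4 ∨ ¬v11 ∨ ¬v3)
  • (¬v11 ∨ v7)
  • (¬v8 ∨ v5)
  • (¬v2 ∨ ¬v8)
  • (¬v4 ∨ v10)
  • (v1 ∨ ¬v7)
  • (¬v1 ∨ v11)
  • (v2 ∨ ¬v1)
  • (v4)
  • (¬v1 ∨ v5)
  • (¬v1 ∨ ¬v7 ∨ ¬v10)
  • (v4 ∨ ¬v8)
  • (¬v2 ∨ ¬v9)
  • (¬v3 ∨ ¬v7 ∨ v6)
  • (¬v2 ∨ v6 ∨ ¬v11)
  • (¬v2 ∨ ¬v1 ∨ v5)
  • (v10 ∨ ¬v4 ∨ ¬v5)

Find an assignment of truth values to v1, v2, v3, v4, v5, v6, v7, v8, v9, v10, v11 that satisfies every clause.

The clause (v10) is unit: v10 must be True.
(¬v9) is a unit clause, so v9 = False.
The clause (v4) is unit: v4 must be True.
v3 occurs only negated in the remaining clauses — set v3 = False.
Pure literal: v8 appears only negated; assign v8 = False.
Try v1 = False.
  then v7 is forced to False.
  then v11 is forced to False.
v2, v5, v6 are now unconstrained; take v2 = False, v5 = False, v6 = False.

v1=F, v2=F, v3=F, v4=T, v5=F, v6=F, v7=F, v8=F, v9=F, v10=T, v11=F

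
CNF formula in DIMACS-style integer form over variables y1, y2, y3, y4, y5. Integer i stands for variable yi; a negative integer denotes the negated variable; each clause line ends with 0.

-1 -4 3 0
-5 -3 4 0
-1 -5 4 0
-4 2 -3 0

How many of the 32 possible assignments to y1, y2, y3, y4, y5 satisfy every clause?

Case analysis on y4 and y3:
  y4=T, y3=T: remaining (y1,y2,y5) ∈ {(F,T,F); (F,T,T); (T,T,F); (T,T,T)} — 4.
  y4=T, y3=F: remaining (y1,y2,y5) ∈ {(F,F,F); (F,F,T); (F,T,F); (F,T,T)} — 4.
  y4=F, y3=T: remaining (y1,y2,y5) ∈ {(F,F,F); (F,T,F); (T,F,F); (T,T,F)} — 4.
  y4=F, y3=F: y2 free; 3 ways for (y1,y5) × 2^1 = 6.
Total: 4 + 4 + 4 + 6 = 18.

18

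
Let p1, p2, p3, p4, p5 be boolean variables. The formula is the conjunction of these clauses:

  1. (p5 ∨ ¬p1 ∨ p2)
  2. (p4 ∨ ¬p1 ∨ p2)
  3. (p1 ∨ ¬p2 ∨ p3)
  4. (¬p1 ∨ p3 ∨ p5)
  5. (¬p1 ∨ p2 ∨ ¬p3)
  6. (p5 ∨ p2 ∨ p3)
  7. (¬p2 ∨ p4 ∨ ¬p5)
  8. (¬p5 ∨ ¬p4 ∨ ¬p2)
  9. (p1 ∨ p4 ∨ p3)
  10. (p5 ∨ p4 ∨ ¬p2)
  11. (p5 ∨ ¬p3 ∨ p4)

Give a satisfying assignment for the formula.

p1=1  p2=0  p3=0  p4=1  p5=1

Branch on p1: take p1 = True.
Try p2 = False.
  then p5 is forced to True.
  then p4 is forced to True.
  then p3 is forced to False.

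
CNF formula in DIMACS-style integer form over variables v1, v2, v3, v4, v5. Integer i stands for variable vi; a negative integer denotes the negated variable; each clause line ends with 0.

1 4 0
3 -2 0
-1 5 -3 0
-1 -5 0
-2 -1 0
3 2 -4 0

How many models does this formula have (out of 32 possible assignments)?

5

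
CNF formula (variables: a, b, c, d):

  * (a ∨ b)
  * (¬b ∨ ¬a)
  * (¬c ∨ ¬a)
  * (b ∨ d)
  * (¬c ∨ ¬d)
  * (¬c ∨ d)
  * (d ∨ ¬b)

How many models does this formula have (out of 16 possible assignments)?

The models are:
  a=0 b=1 c=0 d=1
  a=1 b=0 c=0 d=1
That's 2 in total.

2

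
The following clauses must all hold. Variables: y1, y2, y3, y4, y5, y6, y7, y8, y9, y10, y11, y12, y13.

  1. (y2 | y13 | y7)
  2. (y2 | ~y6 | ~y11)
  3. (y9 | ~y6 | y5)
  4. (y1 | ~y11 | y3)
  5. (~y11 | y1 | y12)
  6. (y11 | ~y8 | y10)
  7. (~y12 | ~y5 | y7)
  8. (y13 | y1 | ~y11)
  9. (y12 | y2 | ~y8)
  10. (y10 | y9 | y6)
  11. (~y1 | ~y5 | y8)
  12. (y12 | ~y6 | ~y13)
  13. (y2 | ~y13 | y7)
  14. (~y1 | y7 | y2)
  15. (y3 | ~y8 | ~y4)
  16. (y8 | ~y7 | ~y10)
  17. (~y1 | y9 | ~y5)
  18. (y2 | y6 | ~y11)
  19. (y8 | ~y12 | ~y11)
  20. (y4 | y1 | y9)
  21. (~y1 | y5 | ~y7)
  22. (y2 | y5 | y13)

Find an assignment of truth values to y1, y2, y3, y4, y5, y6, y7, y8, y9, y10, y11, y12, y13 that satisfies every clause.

y1=False, y2=True, y3=True, y4=True, y5=False, y6=False, y7=False, y8=False, y9=False, y10=True, y11=False, y12=False, y13=True

Pure literal: y2 appears only positively; assign y2 = True.
y3 occurs only positively in the remaining clauses — set y3 = True.
Try y1 = False.
Branch on y4: take y4 = True.
Set y5 = False and propagate.
For the remaining variables, y6 = False, y7 = False, y8 = False, y9 = False, y10 = True, y11 = False, y12 = False, y13 = True works.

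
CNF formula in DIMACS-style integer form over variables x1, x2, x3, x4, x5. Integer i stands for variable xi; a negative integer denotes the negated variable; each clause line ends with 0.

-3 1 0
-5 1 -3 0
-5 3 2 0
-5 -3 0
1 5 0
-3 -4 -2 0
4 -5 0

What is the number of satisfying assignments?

9

Case analysis on x3 and x5:
  x3=1, x5=1: a clause becomes empty — 0.
  x3=1, x5=0: remaining (x1,x2,x4) ∈ {(1,0,0); (1,0,1); (1,1,0)} — 3.
  x3=0, x5=1: remaining (x1,x2,x4) ∈ {(0,1,1); (1,1,1)} — 2.
  x3=0, x5=0: remaining (x1,x2,x4) ∈ {(1,0,0); (1,0,1); (1,1,0); (1,1,1)} — 4.
Total: 0 + 3 + 2 + 4 = 9.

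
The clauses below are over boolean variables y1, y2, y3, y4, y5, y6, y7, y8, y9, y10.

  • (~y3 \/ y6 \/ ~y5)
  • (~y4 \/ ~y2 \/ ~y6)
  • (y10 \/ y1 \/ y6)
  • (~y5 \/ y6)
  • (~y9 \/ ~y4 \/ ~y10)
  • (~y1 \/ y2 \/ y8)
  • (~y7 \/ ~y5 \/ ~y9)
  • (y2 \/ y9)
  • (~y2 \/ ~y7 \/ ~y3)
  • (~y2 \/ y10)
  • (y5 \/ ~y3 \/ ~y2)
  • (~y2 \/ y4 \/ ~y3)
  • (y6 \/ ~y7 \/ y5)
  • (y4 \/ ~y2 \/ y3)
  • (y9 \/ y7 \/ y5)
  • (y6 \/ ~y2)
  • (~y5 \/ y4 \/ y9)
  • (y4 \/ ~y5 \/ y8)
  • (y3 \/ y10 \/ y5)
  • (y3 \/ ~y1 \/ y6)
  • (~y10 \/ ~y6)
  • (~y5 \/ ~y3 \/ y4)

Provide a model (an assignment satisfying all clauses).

y1=F, y2=F, y3=T, y4=T, y5=T, y6=T, y7=F, y8=F, y9=T, y10=F

Check each clause:
  1. (~y5 \/ ~y3 \/ y6) — y6 is true.
  2. (~y4 \/ ~y6 \/ ~y2) — ~y2 is true.
  3. (y1 \/ y10 \/ y6) — y6 is true.
  4. (~y5 \/ y6) — y6 is true.
  5. (~y10 \/ ~y4 \/ ~y9) — ~y10 is true.
  6. (~y1 \/ y8 \/ y2) — ~y1 is true.
  7. (~y7 \/ ~y9 \/ ~y5) — ~y7 is true.
  8. (y2 \/ y9) — y9 is true.
  9. (~y3 \/ ~y7 \/ ~y2) — ~y7 is true.
  10. (~y2 \/ y10) — ~y2 is true.
  11. (~y3 \/ ~y2 \/ y5) — y5 is true.
  12. (~y3 \/ y4 \/ ~y2) — y4 is true.
  13. (y6 \/ y5 \/ ~y7) — ~y7 is true.
  14. (~y2 \/ y4 \/ y3) — y3 is true.
  15. (y7 \/ y5 \/ y9) — y9 is true.
  16. (y6 \/ ~y2) — ~y2 is true.
  17. (~y5 \/ y9 \/ y4) — y9 is true.
  18. (y4 \/ y8 \/ ~y5) — y4 is true.
  19. (y5 \/ y10 \/ y3) — y3 is true.
  20. (y6 \/ y3 \/ ~y1) — y3 is true.
  21. (~y10 \/ ~y6) — ~y10 is true.
  22. (y4 \/ ~y5 \/ ~y3) — y4 is true.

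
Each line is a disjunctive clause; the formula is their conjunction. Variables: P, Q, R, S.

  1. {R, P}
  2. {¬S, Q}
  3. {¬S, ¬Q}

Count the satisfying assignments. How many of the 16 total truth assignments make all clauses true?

6

Satisfying assignments:
  P=F Q=F R=T S=F
  P=F Q=T R=T S=F
  P=T Q=F R=F S=F
  P=T Q=F R=T S=F
  P=T Q=T R=F S=F
  P=T Q=T R=T S=F
Count: 6.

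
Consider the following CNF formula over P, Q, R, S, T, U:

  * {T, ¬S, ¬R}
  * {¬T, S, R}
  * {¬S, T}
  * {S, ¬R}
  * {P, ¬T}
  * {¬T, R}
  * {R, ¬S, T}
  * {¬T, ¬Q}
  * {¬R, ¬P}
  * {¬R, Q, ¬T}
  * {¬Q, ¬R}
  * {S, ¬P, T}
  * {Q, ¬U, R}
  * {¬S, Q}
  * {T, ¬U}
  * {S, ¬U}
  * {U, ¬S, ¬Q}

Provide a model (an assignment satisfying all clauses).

P = F, Q = T, R = F, S = F, T = F, U = F

Set P = False and propagate.
  then T is forced to False.
  then S is forced to False.
  then R is forced to False.
  then U is forced to False.
Q is now unconstrained; take Q = True.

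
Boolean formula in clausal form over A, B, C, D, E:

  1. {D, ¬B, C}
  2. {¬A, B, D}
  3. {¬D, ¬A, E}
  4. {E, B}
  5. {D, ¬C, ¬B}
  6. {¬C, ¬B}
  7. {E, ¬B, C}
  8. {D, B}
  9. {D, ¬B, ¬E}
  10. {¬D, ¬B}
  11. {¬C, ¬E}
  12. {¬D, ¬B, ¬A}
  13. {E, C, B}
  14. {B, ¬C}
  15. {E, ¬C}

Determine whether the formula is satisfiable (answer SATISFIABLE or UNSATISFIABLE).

SATISFIABLE

Set A = True and propagate.
Try B = False.
  then D is forced to True.
  then E is forced to True.
  then C is forced to False.
Every clause has at least one true literal under this assignment.
So A = 1, B = 0, C = 0, D = 1, E = 1 is a satisfying assignment.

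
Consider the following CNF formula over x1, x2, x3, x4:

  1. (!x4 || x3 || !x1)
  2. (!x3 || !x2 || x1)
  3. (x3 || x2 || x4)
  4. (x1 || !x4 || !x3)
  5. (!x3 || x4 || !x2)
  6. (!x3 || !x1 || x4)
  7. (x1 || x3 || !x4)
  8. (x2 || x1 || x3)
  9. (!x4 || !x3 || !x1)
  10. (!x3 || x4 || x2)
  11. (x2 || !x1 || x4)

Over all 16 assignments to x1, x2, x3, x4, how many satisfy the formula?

The models are:
  x1=F x2=T x3=F x4=F
  x1=T x2=T x3=F x4=F
That's 2 in total.

2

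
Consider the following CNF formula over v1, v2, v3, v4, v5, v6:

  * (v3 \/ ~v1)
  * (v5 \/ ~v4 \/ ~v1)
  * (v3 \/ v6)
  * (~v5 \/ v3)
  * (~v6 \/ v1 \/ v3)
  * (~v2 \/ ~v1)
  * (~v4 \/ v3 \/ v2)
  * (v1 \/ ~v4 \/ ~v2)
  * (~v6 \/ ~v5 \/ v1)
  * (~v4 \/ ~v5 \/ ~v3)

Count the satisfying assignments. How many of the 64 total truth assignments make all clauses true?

Case analysis on v1 and v3:
  v1=T, v3=T: remaining (v2,v4,v5,v6) ∈ {(F,F,F,F); (F,F,F,T); (F,F,T,F); (F,F,T,T)} — 4.
  v1=T, v3=F: a clause becomes empty — 0.
  v1=F, v3=T: 8 of the 16 assignments to (v2,v4,v5,v6) work.
  v1=F, v3=F: a clause becomes empty — 0.
Total: 4 + 0 + 8 + 0 = 12.

12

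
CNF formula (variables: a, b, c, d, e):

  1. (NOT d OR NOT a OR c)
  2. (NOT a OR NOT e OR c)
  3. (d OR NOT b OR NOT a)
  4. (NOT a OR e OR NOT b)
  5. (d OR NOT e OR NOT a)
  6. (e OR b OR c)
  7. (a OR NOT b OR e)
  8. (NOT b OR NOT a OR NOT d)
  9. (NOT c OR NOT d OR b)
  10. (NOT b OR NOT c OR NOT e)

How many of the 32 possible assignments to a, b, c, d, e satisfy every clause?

7

Satisfying assignments:
  a=0 b=0 c=0 d=0 e=1
  a=0 b=0 c=0 d=1 e=1
  a=0 b=0 c=1 d=0 e=0
  a=0 b=0 c=1 d=0 e=1
  a=0 b=1 c=0 d=0 e=1
  a=0 b=1 c=0 d=1 e=1
  a=1 b=0 c=1 d=0 e=0
Count: 7.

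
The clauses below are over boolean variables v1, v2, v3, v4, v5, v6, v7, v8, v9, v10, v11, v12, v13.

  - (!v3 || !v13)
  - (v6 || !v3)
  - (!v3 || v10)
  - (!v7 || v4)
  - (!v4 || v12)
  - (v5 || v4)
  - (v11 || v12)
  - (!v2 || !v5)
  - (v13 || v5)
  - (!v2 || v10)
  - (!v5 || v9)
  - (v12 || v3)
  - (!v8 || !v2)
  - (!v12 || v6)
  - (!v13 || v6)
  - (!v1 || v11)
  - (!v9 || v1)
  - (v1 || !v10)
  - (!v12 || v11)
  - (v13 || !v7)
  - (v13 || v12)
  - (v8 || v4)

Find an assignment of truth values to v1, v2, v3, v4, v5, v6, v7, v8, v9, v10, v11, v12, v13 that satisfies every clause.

v1 = 1, v2 = 1, v3 = 0, v4 = 1, v5 = 0, v6 = 1, v7 = 1, v8 = 0, v9 = 1, v10 = 1, v11 = 1, v12 = 1, v13 = 1

Pure literal: v6 appears only positively; assign v6 = True.
v11 occurs only positively in the remaining clauses — set v11 = True.
Set v1 = True and propagate.
Try v2 = True.
  then v5 is forced to False.
  then v4 is forced to True.
  then v12 is forced to True.
  then v13 is forced to True.
  then v3 is forced to False.
  then v10 is forced to True.
  then v8 is forced to False.
v7, v9 are now unconstrained; take v7 = True, v9 = True.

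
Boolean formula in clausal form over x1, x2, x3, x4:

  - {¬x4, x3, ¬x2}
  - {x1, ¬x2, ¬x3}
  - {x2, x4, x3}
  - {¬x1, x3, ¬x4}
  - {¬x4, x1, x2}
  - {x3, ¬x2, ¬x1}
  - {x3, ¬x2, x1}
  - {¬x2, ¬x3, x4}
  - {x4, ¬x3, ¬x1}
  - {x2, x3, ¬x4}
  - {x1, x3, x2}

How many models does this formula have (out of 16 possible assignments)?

Satisfying assignments:
  x1=0 x2=0 x3=1 x4=0
  x1=1 x2=0 x3=1 x4=1
  x1=1 x2=1 x3=1 x4=1
Count: 3.

3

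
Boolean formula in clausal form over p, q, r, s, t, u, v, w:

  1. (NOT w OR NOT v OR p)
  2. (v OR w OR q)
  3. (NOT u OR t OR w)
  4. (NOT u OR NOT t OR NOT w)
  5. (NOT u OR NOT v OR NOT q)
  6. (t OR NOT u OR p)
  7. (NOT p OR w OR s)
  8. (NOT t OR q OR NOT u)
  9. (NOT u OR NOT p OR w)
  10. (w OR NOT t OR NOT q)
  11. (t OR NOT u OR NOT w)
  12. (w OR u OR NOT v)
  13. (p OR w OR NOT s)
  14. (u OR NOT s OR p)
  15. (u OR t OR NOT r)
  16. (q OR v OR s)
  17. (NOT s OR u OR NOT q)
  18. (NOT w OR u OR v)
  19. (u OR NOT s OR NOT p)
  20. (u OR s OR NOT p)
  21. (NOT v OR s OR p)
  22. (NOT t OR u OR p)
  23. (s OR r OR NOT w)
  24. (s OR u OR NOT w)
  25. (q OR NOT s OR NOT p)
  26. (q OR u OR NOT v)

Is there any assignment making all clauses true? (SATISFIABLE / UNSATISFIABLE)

Try p = False.
For the remaining variables, q = True, r = False, s = False, t = False, u = False, v = False, w = False works.
So p=F  q=T  r=F  s=F  t=F  u=F  v=F  w=F is a satisfying assignment.

SATISFIABLE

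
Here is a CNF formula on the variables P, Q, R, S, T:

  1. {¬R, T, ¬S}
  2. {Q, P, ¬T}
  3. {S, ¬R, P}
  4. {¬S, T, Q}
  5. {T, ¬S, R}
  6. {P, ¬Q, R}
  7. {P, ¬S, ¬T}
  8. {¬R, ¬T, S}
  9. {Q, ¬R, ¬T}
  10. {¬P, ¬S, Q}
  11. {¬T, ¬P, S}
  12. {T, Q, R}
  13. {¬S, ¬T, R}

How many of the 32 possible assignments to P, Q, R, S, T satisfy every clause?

Satisfying assignments:
  P=T Q=F R=T S=F T=F
  P=T Q=T R=F S=F T=F
  P=T Q=T R=T S=F T=F
  P=T Q=T R=T S=T T=T
That's 4 in total.

4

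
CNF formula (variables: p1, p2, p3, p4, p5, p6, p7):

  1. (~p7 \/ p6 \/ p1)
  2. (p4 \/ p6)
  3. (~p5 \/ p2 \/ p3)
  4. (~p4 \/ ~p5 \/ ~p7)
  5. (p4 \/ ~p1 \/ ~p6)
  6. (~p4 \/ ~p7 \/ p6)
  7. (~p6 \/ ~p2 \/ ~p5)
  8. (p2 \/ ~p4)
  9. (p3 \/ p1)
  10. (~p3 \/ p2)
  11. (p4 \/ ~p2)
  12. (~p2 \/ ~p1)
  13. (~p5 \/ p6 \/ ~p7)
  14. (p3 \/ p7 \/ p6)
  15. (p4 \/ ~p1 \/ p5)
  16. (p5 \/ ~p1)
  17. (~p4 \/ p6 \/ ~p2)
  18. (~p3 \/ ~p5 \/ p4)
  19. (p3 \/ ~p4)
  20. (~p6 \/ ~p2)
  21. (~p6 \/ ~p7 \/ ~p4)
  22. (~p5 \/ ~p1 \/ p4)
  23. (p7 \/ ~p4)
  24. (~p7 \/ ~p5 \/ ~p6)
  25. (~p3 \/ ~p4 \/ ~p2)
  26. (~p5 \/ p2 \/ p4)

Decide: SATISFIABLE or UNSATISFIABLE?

p4 = True:
  propagation gives p2=True, p1=False, p3=True; an empty clause results — contradiction.
p4 = False:
  propagation gives p6=True, p1=False, p3=True, p2=True; an empty clause results — contradiction.
Every branch closes, so no satisfying assignment exists.

UNSATISFIABLE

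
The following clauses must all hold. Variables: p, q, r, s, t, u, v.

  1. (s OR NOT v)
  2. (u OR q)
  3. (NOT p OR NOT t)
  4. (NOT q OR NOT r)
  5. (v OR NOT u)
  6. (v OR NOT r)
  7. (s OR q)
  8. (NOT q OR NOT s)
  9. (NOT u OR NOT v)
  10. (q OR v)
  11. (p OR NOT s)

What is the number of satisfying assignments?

3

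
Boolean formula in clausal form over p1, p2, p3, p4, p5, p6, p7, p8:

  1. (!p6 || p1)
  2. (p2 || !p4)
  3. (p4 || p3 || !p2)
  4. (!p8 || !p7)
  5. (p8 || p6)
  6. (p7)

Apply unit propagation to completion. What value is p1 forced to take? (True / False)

True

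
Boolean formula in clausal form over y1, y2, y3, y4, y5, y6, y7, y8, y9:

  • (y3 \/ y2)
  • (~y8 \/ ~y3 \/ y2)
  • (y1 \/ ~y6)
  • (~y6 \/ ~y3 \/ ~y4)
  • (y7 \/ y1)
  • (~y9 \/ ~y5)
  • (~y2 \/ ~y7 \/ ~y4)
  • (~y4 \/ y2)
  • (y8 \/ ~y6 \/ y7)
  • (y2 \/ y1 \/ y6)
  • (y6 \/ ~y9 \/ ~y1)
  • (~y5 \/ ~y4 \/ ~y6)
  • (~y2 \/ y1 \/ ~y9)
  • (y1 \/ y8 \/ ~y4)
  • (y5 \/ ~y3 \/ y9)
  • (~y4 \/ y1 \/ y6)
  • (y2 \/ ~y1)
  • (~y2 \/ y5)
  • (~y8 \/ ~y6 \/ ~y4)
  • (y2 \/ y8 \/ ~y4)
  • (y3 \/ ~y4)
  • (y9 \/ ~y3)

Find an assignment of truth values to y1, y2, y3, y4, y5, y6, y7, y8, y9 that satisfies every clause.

y1=True, y2=True, y3=False, y4=False, y5=True, y6=False, y7=False, y8=False, y9=False

Pure literal: y4 appears only negated; assign y4 = False.
Branch on y1: take y1 = True.
  then y2 is forced to True.
  then y5 is forced to True.
  then y9 is forced to False.
  then y3 is forced to False.
Try y6 = False.
y7, y8 are now unconstrained; take y7 = False, y8 = False.
Every clause has at least one true literal under this assignment.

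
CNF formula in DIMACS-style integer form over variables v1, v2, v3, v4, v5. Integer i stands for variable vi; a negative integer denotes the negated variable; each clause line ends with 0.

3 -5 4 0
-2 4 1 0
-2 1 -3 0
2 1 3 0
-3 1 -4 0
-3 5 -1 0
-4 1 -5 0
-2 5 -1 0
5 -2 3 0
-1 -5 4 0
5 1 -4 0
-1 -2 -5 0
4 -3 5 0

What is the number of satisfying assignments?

5

Satisfying assignments:
  v1=0 v2=0 v3=1 v4=0 v5=1
  v1=1 v2=0 v3=0 v4=0 v5=0
  v1=1 v2=0 v3=0 v4=1 v5=0
  v1=1 v2=0 v3=0 v4=1 v5=1
  v1=1 v2=0 v3=1 v4=1 v5=1
Count: 5.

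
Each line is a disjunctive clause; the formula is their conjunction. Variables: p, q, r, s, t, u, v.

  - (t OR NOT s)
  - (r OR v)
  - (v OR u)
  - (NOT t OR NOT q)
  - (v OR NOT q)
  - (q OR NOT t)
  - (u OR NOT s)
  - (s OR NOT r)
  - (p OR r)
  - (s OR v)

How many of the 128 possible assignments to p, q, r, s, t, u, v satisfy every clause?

4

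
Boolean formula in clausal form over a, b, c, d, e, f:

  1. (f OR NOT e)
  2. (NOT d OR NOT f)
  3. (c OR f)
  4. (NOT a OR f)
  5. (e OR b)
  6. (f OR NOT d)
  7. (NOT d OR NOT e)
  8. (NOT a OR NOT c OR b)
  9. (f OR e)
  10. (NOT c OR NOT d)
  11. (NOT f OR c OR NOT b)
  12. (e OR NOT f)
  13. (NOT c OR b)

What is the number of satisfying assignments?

Satisfying assignments:
  a=0 b=0 c=0 d=0 e=1 f=1
  a=0 b=1 c=1 d=0 e=1 f=1
  a=1 b=0 c=0 d=0 e=1 f=1
  a=1 b=1 c=1 d=0 e=1 f=1
That's 4 in total.

4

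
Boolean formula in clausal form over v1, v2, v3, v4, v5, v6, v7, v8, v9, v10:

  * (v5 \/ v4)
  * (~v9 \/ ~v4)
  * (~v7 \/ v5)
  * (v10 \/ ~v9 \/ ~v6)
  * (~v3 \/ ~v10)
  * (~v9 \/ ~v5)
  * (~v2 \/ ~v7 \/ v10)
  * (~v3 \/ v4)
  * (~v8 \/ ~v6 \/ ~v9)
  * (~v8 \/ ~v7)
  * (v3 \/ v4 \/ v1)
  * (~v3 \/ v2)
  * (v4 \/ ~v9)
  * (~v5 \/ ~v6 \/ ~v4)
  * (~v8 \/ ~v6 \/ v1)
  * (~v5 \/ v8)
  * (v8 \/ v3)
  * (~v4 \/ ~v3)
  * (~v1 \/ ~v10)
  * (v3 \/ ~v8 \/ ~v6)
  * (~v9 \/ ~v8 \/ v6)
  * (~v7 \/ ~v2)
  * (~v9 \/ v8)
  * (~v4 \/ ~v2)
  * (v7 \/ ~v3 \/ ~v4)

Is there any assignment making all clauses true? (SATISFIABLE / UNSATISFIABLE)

SATISFIABLE

v9 occurs only negated in the remaining clauses — set v9 = False.
Branch on v1: take v1 = True.
  then v10 is forced to False.
Try v2 = False.
  then v3 is forced to False.
  then v8 is forced to True.
  then v7 is forced to False.
  then v6 is forced to False.
Try v4 = False.
  then v5 is forced to True.
So v1=1  v2=0  v3=0  v4=0  v5=1  v6=0  v7=0  v8=1  v9=0  v10=0 is a satisfying assignment.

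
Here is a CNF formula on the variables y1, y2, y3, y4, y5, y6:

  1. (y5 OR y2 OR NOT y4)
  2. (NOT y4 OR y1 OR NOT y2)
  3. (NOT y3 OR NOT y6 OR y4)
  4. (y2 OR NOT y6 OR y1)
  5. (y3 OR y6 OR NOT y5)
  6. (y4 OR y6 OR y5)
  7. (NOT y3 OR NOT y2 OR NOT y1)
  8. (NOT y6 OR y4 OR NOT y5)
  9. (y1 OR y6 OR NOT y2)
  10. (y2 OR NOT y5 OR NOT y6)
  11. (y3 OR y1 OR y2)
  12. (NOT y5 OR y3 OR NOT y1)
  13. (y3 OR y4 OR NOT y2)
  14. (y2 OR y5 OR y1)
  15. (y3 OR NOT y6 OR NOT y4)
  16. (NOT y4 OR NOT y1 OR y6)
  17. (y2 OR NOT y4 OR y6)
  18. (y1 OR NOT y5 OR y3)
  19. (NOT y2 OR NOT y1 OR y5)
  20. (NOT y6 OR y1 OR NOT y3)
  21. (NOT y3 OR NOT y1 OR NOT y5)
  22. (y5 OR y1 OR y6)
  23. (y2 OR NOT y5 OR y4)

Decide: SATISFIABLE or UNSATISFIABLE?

SATISFIABLE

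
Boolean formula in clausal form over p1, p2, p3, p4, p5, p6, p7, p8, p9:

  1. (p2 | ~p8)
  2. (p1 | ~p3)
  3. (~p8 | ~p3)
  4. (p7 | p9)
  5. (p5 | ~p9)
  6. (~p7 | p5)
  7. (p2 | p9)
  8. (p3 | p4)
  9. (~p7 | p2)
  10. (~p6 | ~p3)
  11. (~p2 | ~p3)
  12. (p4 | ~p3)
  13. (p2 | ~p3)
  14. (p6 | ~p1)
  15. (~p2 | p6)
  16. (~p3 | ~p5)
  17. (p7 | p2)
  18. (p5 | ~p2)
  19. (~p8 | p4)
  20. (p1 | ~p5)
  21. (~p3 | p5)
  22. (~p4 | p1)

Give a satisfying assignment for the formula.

Set p1 = True and propagate.
  then p6 is forced to True.
  then p3 is forced to False.
  then p4 is forced to True.
Branch on p2: take p2 = True.
  then p5 is forced to True.
Branch on p7: take p7 = True.
p8, p9 are now unconstrained; take p8 = True, p9 = True.

p1=True, p2=True, p3=False, p4=True, p5=True, p6=True, p7=True, p8=True, p9=True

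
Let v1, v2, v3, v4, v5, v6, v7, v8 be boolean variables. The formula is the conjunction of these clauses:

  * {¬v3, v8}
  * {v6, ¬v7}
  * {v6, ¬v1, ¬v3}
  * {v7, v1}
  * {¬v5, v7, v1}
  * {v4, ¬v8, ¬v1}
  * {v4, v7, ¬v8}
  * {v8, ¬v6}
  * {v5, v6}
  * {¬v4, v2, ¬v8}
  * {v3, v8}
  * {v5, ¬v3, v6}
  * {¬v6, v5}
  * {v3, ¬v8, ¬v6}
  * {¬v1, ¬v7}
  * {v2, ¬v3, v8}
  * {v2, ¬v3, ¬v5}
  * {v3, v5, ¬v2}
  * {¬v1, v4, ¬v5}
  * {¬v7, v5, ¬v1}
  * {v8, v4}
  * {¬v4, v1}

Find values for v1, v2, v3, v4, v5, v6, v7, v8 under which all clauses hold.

v1 = 1  v2 = 1  v3 = 0  v4 = 1  v5 = 1  v6 = 0  v7 = 0  v8 = 1

Set v1 = True and propagate.
  then v7 is forced to False.
Branch on v2: take v2 = True.
Try v3 = False.
  then v8 is forced to True.
  then v4 is forced to True.
  then v6 is forced to False.
  then v5 is forced to True.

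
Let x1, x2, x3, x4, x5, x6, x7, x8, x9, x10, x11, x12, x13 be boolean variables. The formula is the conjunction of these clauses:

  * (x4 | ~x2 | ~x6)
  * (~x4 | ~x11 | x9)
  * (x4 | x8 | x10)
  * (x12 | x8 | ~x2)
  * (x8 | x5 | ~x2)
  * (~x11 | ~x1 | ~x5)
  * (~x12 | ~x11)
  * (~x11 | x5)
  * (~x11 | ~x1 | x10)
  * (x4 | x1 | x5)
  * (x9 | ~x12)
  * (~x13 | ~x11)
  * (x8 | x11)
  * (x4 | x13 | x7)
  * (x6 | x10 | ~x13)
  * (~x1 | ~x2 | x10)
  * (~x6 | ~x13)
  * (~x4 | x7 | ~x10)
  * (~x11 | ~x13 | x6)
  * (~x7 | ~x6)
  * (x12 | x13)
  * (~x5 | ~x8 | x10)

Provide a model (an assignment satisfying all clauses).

x9 occurs only positively in the remaining clauses — set x9 = True.
Branch on x1: take x1 = False.
The remaining clauses are satisfied by x2 = True, x3 = True, x4 = True, x5 = True, x6 = False, x7 = True, x8 = True, x10 = True, x11 = False, x12 = True, x13 = True.

x1 = False, x2 = True, x3 = True, x4 = True, x5 = True, x6 = False, x7 = True, x8 = True, x9 = True, x10 = True, x11 = False, x12 = True, x13 = True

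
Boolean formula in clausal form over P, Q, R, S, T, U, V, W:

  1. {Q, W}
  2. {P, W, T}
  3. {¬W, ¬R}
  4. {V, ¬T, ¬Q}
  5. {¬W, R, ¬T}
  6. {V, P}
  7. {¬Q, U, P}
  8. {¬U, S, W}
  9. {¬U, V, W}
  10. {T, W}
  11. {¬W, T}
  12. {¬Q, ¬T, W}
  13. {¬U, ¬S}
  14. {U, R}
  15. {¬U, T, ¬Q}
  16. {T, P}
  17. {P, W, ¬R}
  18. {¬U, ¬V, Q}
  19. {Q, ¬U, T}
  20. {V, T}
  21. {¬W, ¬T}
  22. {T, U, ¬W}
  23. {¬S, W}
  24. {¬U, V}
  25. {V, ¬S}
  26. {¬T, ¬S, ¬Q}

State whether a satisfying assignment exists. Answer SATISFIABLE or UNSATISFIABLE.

T = True:
  propagation gives W=False, Q=True; an empty clause results — contradiction.
T = False:
  propagation gives W=True; an empty clause results — contradiction.
Every branch closes, so no satisfying assignment exists.

UNSATISFIABLE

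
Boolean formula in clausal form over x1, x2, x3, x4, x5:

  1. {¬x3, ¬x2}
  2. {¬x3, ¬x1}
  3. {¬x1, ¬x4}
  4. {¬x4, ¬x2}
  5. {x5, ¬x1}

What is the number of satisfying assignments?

12

Case analysis on x1 and x2:
  x1=T, x2=T: remaining (x3,x4,x5) ∈ {(F,F,T)} — 1.
  x1=T, x2=F: remaining (x3,x4,x5) ∈ {(F,F,T)} — 1.
  x1=F, x2=T: remaining (x3,x4,x5) ∈ {(F,F,F); (F,F,T)} — 2.
  x1=F, x2=F: x3, x4, x5 free → 2^3 = 8.
Total: 1 + 1 + 2 + 8 = 12.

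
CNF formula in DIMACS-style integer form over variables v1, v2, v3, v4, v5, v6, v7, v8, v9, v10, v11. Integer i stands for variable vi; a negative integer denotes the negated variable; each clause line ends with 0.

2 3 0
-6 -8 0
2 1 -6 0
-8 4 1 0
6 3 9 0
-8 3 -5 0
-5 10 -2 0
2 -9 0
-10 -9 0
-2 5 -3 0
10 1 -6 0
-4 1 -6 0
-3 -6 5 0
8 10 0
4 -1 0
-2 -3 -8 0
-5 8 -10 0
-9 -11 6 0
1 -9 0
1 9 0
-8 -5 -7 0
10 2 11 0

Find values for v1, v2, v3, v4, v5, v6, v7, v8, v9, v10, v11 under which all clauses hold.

Try v1 = True.
  then v4 is forced to True.
For the remaining variables, v2 = False, v3 = True, v5 = False, v6 = False, v7 = True, v8 = False, v9 = False, v10 = True, v11 = False works.
Check each clause:
  1. (v3 | v2) — v3 is true.
  2. (~v8 | ~v6) — ~v8 is true.
  3. (v1 | ~v6 | v2) — v1 is true.
  4. (v4 | ~v8 | v1) — ~v8 is true.
  5. (v9 | v6 | v3) — v3 is true.
  6. (v3 | ~v5 | ~v8) — ~v8 is true.
  7. (v10 | ~v5 | ~v2) — v10 is true.
  8. (~v9 | v2) — ~v9 is true.
  9. (~v9 | ~v10) — ~v9 is true.
  10. (~v2 | v5 | ~v3) — ~v2 is true.
  11. (v1 | ~v6 | v10) — v1 is true.
  12. (~v4 | ~v6 | v1) — v1 is true.
  13. (v5 | ~v6 | ~v3) — ~v6 is true.
  14. (v8 | v10) — v10 is true.
  15. (~v1 | v4) — v4 is true.
  16. (~v2 | ~v3 | ~v8) — ~v8 is true.
  17. (~v5 | ~v10 | v8) — ~v5 is true.
  18. (~v11 | ~v9 | v6) — ~v11 is true.
  19. (~v9 | v1) — v1 is true.
  20. (v1 | v9) — v1 is true.
  21. (~v7 | ~v5 | ~v8) — ~v8 is true.
  22. (v11 | v10 | v2) — v10 is true.

v1=1, v2=0, v3=1, v4=1, v5=0, v6=0, v7=1, v8=0, v9=0, v10=1, v11=0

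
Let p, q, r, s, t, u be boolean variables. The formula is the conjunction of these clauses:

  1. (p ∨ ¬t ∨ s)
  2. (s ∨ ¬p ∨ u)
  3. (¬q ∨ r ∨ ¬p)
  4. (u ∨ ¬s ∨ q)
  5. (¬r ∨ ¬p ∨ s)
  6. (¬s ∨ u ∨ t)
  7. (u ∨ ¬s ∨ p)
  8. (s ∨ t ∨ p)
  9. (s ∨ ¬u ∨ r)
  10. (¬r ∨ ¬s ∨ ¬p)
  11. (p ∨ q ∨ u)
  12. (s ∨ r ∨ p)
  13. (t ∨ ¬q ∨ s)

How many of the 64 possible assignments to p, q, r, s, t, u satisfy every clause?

10

Split on s, then p.
  s=T, p=T: remaining (q,r,t,u) ∈ {(F,F,F,T); (F,F,T,T)} — 2.
  s=T, p=F: forces u=T; q, r, t free → 2^3 = 8.
  s=F, p=T: a clause becomes empty — 0.
  s=F, p=F: a clause becomes empty — 0.
Total: 2 + 8 + 0 + 0 = 10.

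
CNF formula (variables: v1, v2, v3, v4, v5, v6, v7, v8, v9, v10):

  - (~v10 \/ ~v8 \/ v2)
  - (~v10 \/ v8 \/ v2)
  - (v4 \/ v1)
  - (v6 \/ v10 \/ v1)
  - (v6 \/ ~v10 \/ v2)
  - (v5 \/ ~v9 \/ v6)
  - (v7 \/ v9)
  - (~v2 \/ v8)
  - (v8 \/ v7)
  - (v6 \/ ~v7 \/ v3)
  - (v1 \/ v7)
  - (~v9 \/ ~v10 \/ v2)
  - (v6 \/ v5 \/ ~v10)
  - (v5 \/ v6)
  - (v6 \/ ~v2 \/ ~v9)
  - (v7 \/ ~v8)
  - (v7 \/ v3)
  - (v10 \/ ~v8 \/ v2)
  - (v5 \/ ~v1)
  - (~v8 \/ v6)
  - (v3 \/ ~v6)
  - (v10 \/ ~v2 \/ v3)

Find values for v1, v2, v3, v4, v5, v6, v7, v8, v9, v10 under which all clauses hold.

v1=True  v2=True  v3=True  v4=False  v5=True  v6=True  v7=True  v8=True  v9=True  v10=False

Pure literal: v3 appears only positively; assign v3 = True.
v5 occurs only positively in the remaining clauses — set v5 = True.
Try v1 = True.
Branch on v2: take v2 = True.
  then v8 is forced to True.
  then v7 is forced to True.
  then v6 is forced to True.
v4, v9, v10 are now unconstrained; take v4 = False, v9 = True, v10 = False.
Every clause has at least one true literal under this assignment.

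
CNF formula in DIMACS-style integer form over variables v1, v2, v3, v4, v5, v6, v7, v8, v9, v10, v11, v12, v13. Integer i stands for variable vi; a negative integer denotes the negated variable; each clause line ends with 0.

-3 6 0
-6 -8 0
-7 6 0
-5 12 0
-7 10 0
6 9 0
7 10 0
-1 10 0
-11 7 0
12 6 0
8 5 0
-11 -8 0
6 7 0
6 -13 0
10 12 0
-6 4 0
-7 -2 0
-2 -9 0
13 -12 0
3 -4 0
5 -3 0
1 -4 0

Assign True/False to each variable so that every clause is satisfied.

v1 = True  v2 = False  v3 = True  v4 = True  v5 = True  v6 = True  v7 = False  v8 = False  v9 = True  v10 = True  v11 = False  v12 = True  v13 = True

v2 occurs only negated in the remaining clauses — set v2 = False.
v10 occurs only positively in the remaining clauses — set v10 = True.
Try v1 = True.
For the remaining variables, v3 = True, v4 = True, v5 = True, v6 = True, v7 = False, v8 = False, v9 = True, v11 = False, v12 = True, v13 = True works.
Every clause has at least one true literal under this assignment.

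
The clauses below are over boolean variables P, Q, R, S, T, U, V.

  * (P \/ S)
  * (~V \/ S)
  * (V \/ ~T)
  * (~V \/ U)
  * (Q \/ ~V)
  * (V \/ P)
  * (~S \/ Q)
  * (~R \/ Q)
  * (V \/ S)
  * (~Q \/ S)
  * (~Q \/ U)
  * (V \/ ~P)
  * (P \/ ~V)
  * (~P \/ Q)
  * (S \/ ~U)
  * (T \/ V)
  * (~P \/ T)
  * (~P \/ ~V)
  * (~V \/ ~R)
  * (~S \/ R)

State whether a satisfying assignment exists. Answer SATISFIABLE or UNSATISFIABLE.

UNSATISFIABLE

V = True:
  propagation gives S=True, U=True, Q=True, P=True; an empty clause results — contradiction.
V = False:
  propagation gives T=False; an empty clause results — contradiction.
Every branch closes, so no satisfying assignment exists.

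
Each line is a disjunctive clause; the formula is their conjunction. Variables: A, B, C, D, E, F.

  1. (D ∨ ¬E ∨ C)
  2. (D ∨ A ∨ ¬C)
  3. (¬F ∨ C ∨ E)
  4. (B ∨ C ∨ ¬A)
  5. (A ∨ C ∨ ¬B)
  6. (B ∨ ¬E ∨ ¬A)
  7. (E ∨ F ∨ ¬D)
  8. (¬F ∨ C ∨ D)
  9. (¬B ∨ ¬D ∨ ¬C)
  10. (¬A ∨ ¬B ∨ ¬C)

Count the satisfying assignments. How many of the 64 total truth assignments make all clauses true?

12

Split on C, then A.
  C=T, A=T: remaining (B,D,E,F) ∈ {(F,F,F,F); (F,F,F,T); (F,T,F,T)} — 3.
  C=T, A=F: remaining (B,D,E,F) ∈ {(F,T,F,T); (F,T,T,F); (F,T,T,T)} — 3.
  C=F, A=T: remaining (B,D,E,F) ∈ {(T,F,F,F); (T,T,T,F); (T,T,T,T)} — 3.
  C=F, A=F: remaining (B,D,E,F) ∈ {(F,F,F,F); (F,T,T,F); (F,T,T,T)} — 3.
Total: 3 + 3 + 3 + 3 = 12.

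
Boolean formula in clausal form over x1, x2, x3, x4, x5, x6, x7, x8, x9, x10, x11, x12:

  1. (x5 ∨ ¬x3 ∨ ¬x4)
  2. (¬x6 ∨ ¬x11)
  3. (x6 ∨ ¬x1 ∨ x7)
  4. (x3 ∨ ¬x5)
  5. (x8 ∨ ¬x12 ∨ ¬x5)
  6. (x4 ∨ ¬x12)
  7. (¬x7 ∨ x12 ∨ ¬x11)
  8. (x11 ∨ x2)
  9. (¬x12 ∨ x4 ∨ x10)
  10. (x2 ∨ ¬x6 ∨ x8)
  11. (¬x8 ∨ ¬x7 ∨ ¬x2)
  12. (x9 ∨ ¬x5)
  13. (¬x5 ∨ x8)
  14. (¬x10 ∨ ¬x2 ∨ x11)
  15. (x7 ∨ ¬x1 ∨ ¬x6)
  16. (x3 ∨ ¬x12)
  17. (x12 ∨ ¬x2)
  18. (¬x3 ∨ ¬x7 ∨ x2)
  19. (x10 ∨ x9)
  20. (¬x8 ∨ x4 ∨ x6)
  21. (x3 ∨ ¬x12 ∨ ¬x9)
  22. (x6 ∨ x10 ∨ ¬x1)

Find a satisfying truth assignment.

x1 = False, x2 = False, x3 = False, x4 = False, x5 = False, x6 = False, x7 = False, x8 = False, x9 = False, x10 = True, x11 = True, x12 = False

Check each clause:
  1. (¬x4 ∨ ¬x3 ∨ x5) — ¬x3 is true.
  2. (¬x6 ∨ ¬x11) — ¬x6 is true.
  3. (¬x1 ∨ x6 ∨ x7) — ¬x1 is true.
  4. (¬x5 ∨ x3) — ¬x5 is true.
  5. (x8 ∨ ¬x12 ∨ ¬x5) — ¬x5 is true.
  6. (¬x12 ∨ x4) — ¬x12 is true.
  7. (x12 ∨ ¬x7 ∨ ¬x11) — ¬x7 is true.
  8. (x2 ∨ x11) — x11 is true.
  9. (¬x12 ∨ x10 ∨ x4) — x10 is true.
  10. (¬x6 ∨ x2 ∨ x8) — ¬x6 is true.
  11. (¬x8 ∨ ¬x7 ∨ ¬x2) — ¬x8 is true.
  12. (x9 ∨ ¬x5) — ¬x5 is true.
  13. (x8 ∨ ¬x5) — ¬x5 is true.
  14. (¬x2 ∨ x11 ∨ ¬x10) — x11 is true.
  15. (x7 ∨ ¬x6 ∨ ¬x1) — ¬x6 is true.
  16. (x3 ∨ ¬x12) — ¬x12 is true.
  17. (¬x2 ∨ x12) — ¬x2 is true.
  18. (x2 ∨ ¬x7 ∨ ¬x3) — ¬x7 is true.
  19. (x10 ∨ x9) — x10 is true.
  20. (x6 ∨ x4 ∨ ¬x8) — ¬x8 is true.
  21. (x3 ∨ ¬x12 ∨ ¬x9) — ¬x12 is true.
  22. (x6 ∨ x10 ∨ ¬x1) — x10 is true.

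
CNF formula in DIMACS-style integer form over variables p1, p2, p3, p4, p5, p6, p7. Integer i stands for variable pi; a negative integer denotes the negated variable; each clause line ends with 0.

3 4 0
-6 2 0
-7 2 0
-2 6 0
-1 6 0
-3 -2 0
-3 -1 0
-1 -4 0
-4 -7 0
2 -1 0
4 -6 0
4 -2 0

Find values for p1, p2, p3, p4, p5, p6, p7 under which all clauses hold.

p1 = F, p2 = T, p3 = F, p4 = T, p5 = F, p6 = T, p7 = F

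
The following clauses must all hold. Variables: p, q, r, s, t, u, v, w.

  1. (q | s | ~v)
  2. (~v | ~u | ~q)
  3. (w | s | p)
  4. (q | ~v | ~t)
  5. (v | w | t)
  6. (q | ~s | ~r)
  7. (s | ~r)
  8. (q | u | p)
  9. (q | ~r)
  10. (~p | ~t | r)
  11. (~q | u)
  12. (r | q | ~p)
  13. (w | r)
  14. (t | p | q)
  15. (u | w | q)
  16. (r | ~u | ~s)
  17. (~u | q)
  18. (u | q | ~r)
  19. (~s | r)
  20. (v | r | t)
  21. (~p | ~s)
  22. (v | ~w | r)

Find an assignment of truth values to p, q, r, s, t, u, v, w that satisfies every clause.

Try p = False.
Try q = True.
  then u is forced to True.
  then v is forced to False.
The remaining clauses are satisfied by r = True, s = True, t = True, w = True.
Every clause has at least one true literal under this assignment.

p = False, q = True, r = True, s = True, t = True, u = True, v = False, w = True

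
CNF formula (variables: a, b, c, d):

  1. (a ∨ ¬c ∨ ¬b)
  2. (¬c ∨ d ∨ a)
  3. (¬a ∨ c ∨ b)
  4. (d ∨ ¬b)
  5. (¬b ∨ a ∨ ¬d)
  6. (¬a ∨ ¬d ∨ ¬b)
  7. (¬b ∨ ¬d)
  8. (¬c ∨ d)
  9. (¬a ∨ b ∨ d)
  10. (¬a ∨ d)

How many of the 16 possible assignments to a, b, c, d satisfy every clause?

4

Satisfying assignments:
  a=0 b=0 c=0 d=0
  a=0 b=0 c=0 d=1
  a=0 b=0 c=1 d=1
  a=1 b=0 c=1 d=1
That's 4 in total.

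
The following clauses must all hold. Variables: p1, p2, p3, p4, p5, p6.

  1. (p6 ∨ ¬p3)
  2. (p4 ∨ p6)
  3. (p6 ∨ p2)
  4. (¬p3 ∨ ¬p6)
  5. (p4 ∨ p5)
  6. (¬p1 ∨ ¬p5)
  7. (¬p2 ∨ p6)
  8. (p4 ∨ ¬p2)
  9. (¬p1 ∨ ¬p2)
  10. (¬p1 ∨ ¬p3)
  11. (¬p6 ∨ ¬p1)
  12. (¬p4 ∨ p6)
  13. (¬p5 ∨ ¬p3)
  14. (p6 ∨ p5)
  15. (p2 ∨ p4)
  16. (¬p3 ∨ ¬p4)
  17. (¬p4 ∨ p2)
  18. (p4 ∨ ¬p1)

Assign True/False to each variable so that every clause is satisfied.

p1=F, p2=T, p3=F, p4=T, p5=F, p6=T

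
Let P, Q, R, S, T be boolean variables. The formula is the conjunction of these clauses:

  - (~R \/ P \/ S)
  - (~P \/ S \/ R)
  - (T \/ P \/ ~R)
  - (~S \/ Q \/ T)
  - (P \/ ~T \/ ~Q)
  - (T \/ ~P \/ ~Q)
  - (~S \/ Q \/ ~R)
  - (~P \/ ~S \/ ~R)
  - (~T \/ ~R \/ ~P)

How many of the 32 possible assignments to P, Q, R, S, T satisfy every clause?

8

Case analysis on P and R:
  P=1, R=1: remaining (Q,S,T) ∈ {(0,0,0)} — 1.
  P=1, R=0: remaining (Q,S,T) ∈ {(0,1,1); (1,1,1)} — 2.
  P=0, R=1: a clause becomes empty — 0.
  P=0, R=0: 5 of the 8 assignments to (Q,S,T) work.
Total: 1 + 2 + 0 + 5 = 8.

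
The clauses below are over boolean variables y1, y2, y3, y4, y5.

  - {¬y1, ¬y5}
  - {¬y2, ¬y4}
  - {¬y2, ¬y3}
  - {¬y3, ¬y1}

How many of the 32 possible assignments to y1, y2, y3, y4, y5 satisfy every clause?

13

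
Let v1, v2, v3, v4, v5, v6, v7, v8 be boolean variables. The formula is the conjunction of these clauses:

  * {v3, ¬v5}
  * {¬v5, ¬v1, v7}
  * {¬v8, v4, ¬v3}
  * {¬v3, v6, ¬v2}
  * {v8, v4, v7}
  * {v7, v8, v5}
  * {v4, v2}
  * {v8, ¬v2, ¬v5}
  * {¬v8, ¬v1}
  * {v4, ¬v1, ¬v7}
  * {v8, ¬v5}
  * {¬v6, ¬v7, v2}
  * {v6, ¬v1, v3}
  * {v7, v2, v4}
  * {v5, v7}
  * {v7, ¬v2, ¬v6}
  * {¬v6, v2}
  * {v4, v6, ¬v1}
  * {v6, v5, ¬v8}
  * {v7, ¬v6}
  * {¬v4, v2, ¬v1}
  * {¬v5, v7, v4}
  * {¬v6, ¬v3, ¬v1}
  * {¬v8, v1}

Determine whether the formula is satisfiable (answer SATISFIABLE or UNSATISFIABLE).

SATISFIABLE

Branch on v1: take v1 = False.
  then v8 is forced to False.
  then v5 is forced to False.
  then v7 is forced to True.
Set v2 = True and propagate.
Branch on v3: take v3 = False.
v4, v6 are now unconstrained; take v4 = True, v6 = True.
So v1 = 0, v2 = 1, v3 = 0, v4 = 1, v5 = 0, v6 = 1, v7 = 1, v8 = 0 is a satisfying assignment.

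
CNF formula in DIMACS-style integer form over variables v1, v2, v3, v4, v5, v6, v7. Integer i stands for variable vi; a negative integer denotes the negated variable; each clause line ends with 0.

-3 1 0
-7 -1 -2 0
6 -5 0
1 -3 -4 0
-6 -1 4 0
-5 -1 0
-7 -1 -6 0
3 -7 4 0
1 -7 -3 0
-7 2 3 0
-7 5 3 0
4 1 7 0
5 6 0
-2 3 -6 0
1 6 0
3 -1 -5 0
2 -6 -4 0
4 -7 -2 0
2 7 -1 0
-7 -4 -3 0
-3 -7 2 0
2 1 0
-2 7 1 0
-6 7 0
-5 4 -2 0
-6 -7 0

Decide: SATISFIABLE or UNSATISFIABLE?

UNSATISFIABLE

v7 = True:
  propagation gives v6=False, v5=False; an empty clause results — contradiction.
v7 = False:
  propagation gives v6=False, v5=False; an empty clause results — contradiction.
Every branch closes, so no satisfying assignment exists.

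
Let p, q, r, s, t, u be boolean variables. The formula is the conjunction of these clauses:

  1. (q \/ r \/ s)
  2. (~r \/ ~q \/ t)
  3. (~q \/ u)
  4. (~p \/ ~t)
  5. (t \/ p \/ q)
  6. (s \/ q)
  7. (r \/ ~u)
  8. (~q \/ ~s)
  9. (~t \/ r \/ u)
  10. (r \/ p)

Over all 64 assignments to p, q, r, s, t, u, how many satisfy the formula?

6

Satisfying assignments:
  p=F q=F r=T s=T t=T u=F
  p=F q=F r=T s=T t=T u=T
  p=F q=T r=T s=F t=T u=T
  p=T q=F r=F s=T t=F u=F
  p=T q=F r=T s=T t=F u=F
  p=T q=F r=T s=T t=F u=T
Count: 6.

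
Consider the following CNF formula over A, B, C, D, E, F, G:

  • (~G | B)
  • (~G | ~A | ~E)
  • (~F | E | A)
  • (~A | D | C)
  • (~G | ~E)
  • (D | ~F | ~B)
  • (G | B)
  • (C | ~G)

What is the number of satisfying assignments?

Split on G, then A.
  G=T, A=T: remaining (B,C,D,E,F) ∈ {(T,T,F,F,F); (T,T,T,F,F); (T,T,T,F,T)} — 3.
  G=T, A=F: remaining (B,C,D,E,F) ∈ {(T,T,F,F,F); (T,T,T,F,F)} — 2.
  G=F, A=T: E free; 5 ways for (B,C,D,F) × 2^1 = 10.
  G=F, A=F: C free; 5 ways for (B,D,E,F) × 2^1 = 10.
Total: 3 + 2 + 10 + 10 = 25.

25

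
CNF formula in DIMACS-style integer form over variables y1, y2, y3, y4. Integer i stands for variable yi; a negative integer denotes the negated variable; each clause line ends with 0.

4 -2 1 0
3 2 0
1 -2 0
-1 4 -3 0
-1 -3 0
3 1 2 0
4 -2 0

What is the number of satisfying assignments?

The models are:
  y1=F y2=F y3=T y4=F
  y1=F y2=F y3=T y4=T
  y1=T y2=T y3=F y4=T
Count: 3.

3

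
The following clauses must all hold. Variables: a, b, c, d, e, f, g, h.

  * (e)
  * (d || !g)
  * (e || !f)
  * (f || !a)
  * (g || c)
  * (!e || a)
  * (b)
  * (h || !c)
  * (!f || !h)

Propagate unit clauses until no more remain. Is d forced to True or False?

(e) is a unit clause: e = True.
(!e || a) with e = True leaves only a, so a = True.
(!a || f) with a = True leaves only f, so f = True.
(b) stands alone — b = True.
(!f || !h): since f = True, the clause reduces to (!h). h = False.
In (!c || h), h is now false; !c must hold, so c = False.
(g || c): since c = False, the clause reduces to (g). g = True.
(!g || d) with g = True leaves only d, so d = True.

True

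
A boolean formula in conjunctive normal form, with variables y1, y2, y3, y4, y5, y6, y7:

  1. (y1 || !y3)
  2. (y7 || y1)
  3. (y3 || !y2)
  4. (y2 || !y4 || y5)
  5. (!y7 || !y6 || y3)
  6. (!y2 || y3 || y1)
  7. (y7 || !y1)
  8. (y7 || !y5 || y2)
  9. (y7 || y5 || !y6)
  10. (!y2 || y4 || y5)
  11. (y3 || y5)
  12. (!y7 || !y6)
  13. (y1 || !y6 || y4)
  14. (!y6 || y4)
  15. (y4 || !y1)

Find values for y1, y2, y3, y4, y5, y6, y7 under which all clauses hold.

y1 = T  y2 = F  y3 = F  y4 = T  y5 = T  y6 = F  y7 = T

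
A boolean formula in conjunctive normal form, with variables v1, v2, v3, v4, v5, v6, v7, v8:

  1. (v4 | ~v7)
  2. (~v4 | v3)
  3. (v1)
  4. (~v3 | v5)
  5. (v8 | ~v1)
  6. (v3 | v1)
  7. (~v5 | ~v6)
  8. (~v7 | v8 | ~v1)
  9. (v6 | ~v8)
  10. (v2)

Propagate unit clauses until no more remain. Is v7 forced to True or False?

Unit clause (v1) sets v1 = True.
(~v1 | v8): since v1 = True, the clause reduces to (v8). v8 = True.
From (~v8 | v6) and v8 = True: v6 = True.
From (~v6 | ~v5) and v6 = True: v5 = False.
From (~v3 | v5) and v5 = False: v3 = False.
(v3 | ~v4) with v3 = False leaves only ~v4, so v4 = False.
From (v4 | ~v7) and v4 = False: v7 = False.

False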